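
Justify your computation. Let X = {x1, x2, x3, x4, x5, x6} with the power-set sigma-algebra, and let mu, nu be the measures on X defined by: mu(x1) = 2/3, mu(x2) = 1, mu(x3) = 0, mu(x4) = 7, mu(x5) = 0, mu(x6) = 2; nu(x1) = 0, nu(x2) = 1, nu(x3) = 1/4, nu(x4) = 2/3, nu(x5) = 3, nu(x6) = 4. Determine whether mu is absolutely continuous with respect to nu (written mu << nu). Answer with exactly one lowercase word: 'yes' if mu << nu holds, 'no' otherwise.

mu << nu means: every nu-null measurable set is also mu-null; equivalently, for every atom x, if nu({x}) = 0 then mu({x}) = 0.
Checking each atom:
  x1: nu = 0, mu = 2/3 > 0 -> violates mu << nu.
  x2: nu = 1 > 0 -> no constraint.
  x3: nu = 1/4 > 0 -> no constraint.
  x4: nu = 2/3 > 0 -> no constraint.
  x5: nu = 3 > 0 -> no constraint.
  x6: nu = 4 > 0 -> no constraint.
The atom(s) x1 violate the condition (nu = 0 but mu > 0). Therefore mu is NOT absolutely continuous w.r.t. nu.

no


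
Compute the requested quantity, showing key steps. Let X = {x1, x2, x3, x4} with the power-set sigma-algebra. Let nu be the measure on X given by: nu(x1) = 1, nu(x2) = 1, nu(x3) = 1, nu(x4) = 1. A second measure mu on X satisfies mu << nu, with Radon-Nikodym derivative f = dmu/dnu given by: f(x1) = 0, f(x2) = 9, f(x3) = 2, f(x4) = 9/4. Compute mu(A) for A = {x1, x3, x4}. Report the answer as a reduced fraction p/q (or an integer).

By the defining property of the Radon-Nikodym derivative, for every measurable set A,
  mu(A) = integral_A f dnu.
Since nu is a discrete measure concentrated on the atoms of X, the integral over A reduces to the sum
  mu(A) = sum_{x in A} f(x) * nu({x}).
Computing each term:
  x1: f(x1) * nu(x1) = 0 * 1 = 0.
  x3: f(x3) * nu(x3) = 2 * 1 = 2.
  x4: f(x4) * nu(x4) = 9/4 * 1 = 9/4.
Summing: mu(A) = 0 + 2 + 9/4 = 17/4.

17/4


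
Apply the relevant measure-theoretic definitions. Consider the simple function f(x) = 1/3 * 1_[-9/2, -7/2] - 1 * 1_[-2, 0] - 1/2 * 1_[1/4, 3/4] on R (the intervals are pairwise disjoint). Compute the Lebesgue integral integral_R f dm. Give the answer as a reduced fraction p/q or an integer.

For a simple function f = sum_i c_i * 1_{A_i} with disjoint A_i,
  integral f dm = sum_i c_i * m(A_i).
Lengths of the A_i:
  m(A_1) = -7/2 - (-9/2) = 1.
  m(A_2) = 0 - (-2) = 2.
  m(A_3) = 3/4 - 1/4 = 1/2.
Contributions c_i * m(A_i):
  (1/3) * (1) = 1/3.
  (-1) * (2) = -2.
  (-1/2) * (1/2) = -1/4.
Total: 1/3 - 2 - 1/4 = -23/12.

-23/12


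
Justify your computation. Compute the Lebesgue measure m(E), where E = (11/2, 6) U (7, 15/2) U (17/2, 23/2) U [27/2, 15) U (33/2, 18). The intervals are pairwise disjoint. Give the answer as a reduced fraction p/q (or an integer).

For pairwise disjoint intervals, m(union_i I_i) = sum_i m(I_i),
and m is invariant under swapping open/closed endpoints (single points have measure 0).
So m(E) = sum_i (b_i - a_i).
  I_1 has length 6 - 11/2 = 1/2.
  I_2 has length 15/2 - 7 = 1/2.
  I_3 has length 23/2 - 17/2 = 3.
  I_4 has length 15 - 27/2 = 3/2.
  I_5 has length 18 - 33/2 = 3/2.
Summing:
  m(E) = 1/2 + 1/2 + 3 + 3/2 + 3/2 = 7.

7


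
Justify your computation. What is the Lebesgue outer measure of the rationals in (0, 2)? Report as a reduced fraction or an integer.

E = Q cap (0, 2) is a subset of Q, which is countable. Enumerate Q = {q_1, q_2, ...}; for any eps > 0, cover q_k by the open interval (q_k - eps/2^(k+1), q_k + eps/2^(k+1)), of length eps/2^k. The total cover length is sum_{k>=1} eps/2^k = eps. Hence m*(E) <= m*(Q) <= eps for every eps > 0, and since outer measure is non-negative, m*(E) = 0.

0


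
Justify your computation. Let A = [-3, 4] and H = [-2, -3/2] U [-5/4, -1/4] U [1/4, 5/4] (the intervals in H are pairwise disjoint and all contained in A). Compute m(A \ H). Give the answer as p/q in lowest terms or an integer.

The ambient interval has length m(A) = 4 - (-3) = 7.
Since the holes are disjoint and sit inside A, by finite additivity
  m(H) = sum_i (b_i - a_i), and m(A \ H) = m(A) - m(H).
Computing the hole measures:
  m(H_1) = -3/2 - (-2) = 1/2.
  m(H_2) = -1/4 - (-5/4) = 1.
  m(H_3) = 5/4 - 1/4 = 1.
Summed: m(H) = 1/2 + 1 + 1 = 5/2.
So m(A \ H) = 7 - 5/2 = 9/2.

9/2


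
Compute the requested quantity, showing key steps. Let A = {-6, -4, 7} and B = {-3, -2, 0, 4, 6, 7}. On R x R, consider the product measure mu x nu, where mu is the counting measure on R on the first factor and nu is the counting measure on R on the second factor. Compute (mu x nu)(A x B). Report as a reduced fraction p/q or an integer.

For a measurable rectangle A x B, the product measure satisfies
  (mu x nu)(A x B) = mu(A) * nu(B).
  mu(A) = 3.
  nu(B) = 6.
  (mu x nu)(A x B) = 3 * 6 = 18.

18


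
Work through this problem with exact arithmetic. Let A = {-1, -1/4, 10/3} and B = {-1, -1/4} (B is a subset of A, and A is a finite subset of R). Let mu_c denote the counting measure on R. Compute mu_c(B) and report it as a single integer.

Counting measure assigns mu_c(E) = |E| (number of elements) when E is finite.
B has 2 element(s), so mu_c(B) = 2.

2


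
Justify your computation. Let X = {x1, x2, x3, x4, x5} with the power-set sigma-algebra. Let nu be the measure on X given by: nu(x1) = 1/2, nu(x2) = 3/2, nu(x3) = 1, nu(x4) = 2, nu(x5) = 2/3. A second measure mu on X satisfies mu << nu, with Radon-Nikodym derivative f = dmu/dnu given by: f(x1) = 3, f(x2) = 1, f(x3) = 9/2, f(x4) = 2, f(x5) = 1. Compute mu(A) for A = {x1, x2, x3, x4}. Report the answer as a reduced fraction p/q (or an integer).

By the defining property of the Radon-Nikodym derivative, for every measurable set A,
  mu(A) = integral_A f dnu.
Since nu is a discrete measure concentrated on the atoms of X, the integral over A reduces to the sum
  mu(A) = sum_{x in A} f(x) * nu({x}).
Computing each term:
  x1: f(x1) * nu(x1) = 3 * 1/2 = 3/2.
  x2: f(x2) * nu(x2) = 1 * 3/2 = 3/2.
  x3: f(x3) * nu(x3) = 9/2 * 1 = 9/2.
  x4: f(x4) * nu(x4) = 2 * 2 = 4.
Summing: mu(A) = 3/2 + 3/2 + 9/2 + 4 = 23/2.

23/2


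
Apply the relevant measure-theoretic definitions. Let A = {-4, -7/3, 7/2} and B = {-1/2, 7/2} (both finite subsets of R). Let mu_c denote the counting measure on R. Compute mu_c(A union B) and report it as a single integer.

Counting measure on a finite set equals cardinality. By inclusion-exclusion, |A union B| = |A| + |B| - |A cap B|.
|A| = 3, |B| = 2, |A cap B| = 1.
So mu_c(A union B) = 3 + 2 - 1 = 4.

4


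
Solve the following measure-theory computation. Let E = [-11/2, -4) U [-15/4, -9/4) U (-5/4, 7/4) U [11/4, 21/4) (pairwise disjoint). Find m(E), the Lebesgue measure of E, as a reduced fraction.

For pairwise disjoint intervals, m(union_i I_i) = sum_i m(I_i),
and m is invariant under swapping open/closed endpoints (single points have measure 0).
So m(E) = sum_i (b_i - a_i).
  I_1 has length -4 - (-11/2) = 3/2.
  I_2 has length -9/4 - (-15/4) = 3/2.
  I_3 has length 7/4 - (-5/4) = 3.
  I_4 has length 21/4 - 11/4 = 5/2.
Summing:
  m(E) = 3/2 + 3/2 + 3 + 5/2 = 17/2.

17/2


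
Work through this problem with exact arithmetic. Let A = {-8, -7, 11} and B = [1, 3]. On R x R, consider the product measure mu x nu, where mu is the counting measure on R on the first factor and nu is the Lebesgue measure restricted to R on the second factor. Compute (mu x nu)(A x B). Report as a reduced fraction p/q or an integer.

For a measurable rectangle A x B, the product measure satisfies
  (mu x nu)(A x B) = mu(A) * nu(B).
  mu(A) = 3.
  nu(B) = 2.
  (mu x nu)(A x B) = 3 * 2 = 6.

6


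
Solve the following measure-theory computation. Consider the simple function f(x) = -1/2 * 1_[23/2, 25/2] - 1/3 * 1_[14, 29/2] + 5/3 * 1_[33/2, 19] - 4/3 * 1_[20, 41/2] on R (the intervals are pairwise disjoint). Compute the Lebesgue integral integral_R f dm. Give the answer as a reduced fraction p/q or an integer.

For a simple function f = sum_i c_i * 1_{A_i} with disjoint A_i,
  integral f dm = sum_i c_i * m(A_i).
Lengths of the A_i:
  m(A_1) = 25/2 - 23/2 = 1.
  m(A_2) = 29/2 - 14 = 1/2.
  m(A_3) = 19 - 33/2 = 5/2.
  m(A_4) = 41/2 - 20 = 1/2.
Contributions c_i * m(A_i):
  (-1/2) * (1) = -1/2.
  (-1/3) * (1/2) = -1/6.
  (5/3) * (5/2) = 25/6.
  (-4/3) * (1/2) = -2/3.
Total: -1/2 - 1/6 + 25/6 - 2/3 = 17/6.

17/6


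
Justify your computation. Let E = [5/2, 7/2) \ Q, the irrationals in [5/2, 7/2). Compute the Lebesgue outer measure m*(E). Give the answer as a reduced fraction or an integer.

The interval I = [5/2, 7/2) has m(I) = 7/2 - 5/2 = 1 (endpoints are measure-zero, so open/closed/half-open agree). Write I = (I cap Q) u (I \ Q). The rationals in I are countable, so m*(I cap Q) = 0 (cover each rational by intervals whose total length is arbitrarily small). By countable subadditivity m*(I) <= m*(I cap Q) + m*(I \ Q), hence m*(I \ Q) >= m(I) = 1. The reverse inequality m*(I \ Q) <= m*(I) = 1 is trivial since (I \ Q) is a subset of I. Therefore m*(I \ Q) = 1.

1


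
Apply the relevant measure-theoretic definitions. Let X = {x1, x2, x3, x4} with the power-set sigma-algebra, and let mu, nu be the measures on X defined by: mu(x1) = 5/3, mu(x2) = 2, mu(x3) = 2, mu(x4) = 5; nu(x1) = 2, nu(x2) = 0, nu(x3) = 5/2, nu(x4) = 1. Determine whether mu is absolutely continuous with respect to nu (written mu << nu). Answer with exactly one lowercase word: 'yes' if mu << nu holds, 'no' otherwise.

mu << nu means: every nu-null measurable set is also mu-null; equivalently, for every atom x, if nu({x}) = 0 then mu({x}) = 0.
Checking each atom:
  x1: nu = 2 > 0 -> no constraint.
  x2: nu = 0, mu = 2 > 0 -> violates mu << nu.
  x3: nu = 5/2 > 0 -> no constraint.
  x4: nu = 1 > 0 -> no constraint.
The atom(s) x2 violate the condition (nu = 0 but mu > 0). Therefore mu is NOT absolutely continuous w.r.t. nu.

no


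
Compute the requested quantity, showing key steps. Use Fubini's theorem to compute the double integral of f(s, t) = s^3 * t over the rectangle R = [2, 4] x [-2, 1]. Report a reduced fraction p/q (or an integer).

f(s, t) is a tensor product of a function of s and a function of t, and both factors are bounded continuous (hence Lebesgue integrable) on the rectangle, so Fubini's theorem applies:
  integral_R f d(m x m) = (integral_a1^b1 s^3 ds) * (integral_a2^b2 t dt).
Inner integral in s: integral_{2}^{4} s^3 ds = (4^4 - 2^4)/4
  = 60.
Inner integral in t: integral_{-2}^{1} t dt = (1^2 - (-2)^2)/2
  = -3/2.
Product: (60) * (-3/2) = -90.

-90


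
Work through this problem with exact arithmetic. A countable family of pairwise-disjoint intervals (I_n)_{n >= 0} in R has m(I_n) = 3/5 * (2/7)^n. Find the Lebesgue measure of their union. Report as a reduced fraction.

By countable additivity of the Lebesgue measure on pairwise disjoint measurable sets,
  m(union_{n >= 0} I_n) = sum_{n >= 0} m(I_n) = sum_{n >= 0} a * r^n,
  with a = 3/5 and r = 2/7.
Since 0 < r = 2/7 < 1, the geometric series converges:
  sum_{n >= 0} a * r^n = a / (1 - r).
  = 3/5 / (1 - 2/7)
  = 3/5 / (5/7)
  = 21/25.

21/25


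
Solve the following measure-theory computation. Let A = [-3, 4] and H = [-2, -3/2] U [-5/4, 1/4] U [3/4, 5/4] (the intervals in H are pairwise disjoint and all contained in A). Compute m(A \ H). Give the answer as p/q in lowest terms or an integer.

The ambient interval has length m(A) = 4 - (-3) = 7.
Since the holes are disjoint and sit inside A, by finite additivity
  m(H) = sum_i (b_i - a_i), and m(A \ H) = m(A) - m(H).
Computing the hole measures:
  m(H_1) = -3/2 - (-2) = 1/2.
  m(H_2) = 1/4 - (-5/4) = 3/2.
  m(H_3) = 5/4 - 3/4 = 1/2.
Summed: m(H) = 1/2 + 3/2 + 1/2 = 5/2.
So m(A \ H) = 7 - 5/2 = 9/2.

9/2


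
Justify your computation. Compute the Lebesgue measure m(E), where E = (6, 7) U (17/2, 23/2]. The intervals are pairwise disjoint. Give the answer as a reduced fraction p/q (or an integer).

For pairwise disjoint intervals, m(union_i I_i) = sum_i m(I_i),
and m is invariant under swapping open/closed endpoints (single points have measure 0).
So m(E) = sum_i (b_i - a_i).
  I_1 has length 7 - 6 = 1.
  I_2 has length 23/2 - 17/2 = 3.
Summing:
  m(E) = 1 + 3 = 4.

4


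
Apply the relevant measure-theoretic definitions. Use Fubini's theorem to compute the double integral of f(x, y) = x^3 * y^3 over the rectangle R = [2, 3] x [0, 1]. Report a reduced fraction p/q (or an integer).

f(x, y) is a tensor product of a function of x and a function of y, and both factors are bounded continuous (hence Lebesgue integrable) on the rectangle, so Fubini's theorem applies:
  integral_R f d(m x m) = (integral_a1^b1 x^3 dx) * (integral_a2^b2 y^3 dy).
Inner integral in x: integral_{2}^{3} x^3 dx = (3^4 - 2^4)/4
  = 65/4.
Inner integral in y: integral_{0}^{1} y^3 dy = (1^4 - 0^4)/4
  = 1/4.
Product: (65/4) * (1/4) = 65/16.

65/16


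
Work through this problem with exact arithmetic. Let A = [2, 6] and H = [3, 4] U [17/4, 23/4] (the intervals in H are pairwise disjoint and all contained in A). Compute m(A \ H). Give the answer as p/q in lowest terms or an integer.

The ambient interval has length m(A) = 6 - 2 = 4.
Since the holes are disjoint and sit inside A, by finite additivity
  m(H) = sum_i (b_i - a_i), and m(A \ H) = m(A) - m(H).
Computing the hole measures:
  m(H_1) = 4 - 3 = 1.
  m(H_2) = 23/4 - 17/4 = 3/2.
Summed: m(H) = 1 + 3/2 = 5/2.
So m(A \ H) = 4 - 5/2 = 3/2.

3/2


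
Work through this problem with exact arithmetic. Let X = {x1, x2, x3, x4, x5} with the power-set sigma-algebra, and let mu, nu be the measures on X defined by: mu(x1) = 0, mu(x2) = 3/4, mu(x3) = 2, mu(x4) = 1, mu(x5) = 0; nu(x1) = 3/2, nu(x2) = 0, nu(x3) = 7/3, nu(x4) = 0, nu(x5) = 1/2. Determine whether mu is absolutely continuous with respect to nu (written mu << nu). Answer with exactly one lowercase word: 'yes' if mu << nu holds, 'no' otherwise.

mu << nu means: every nu-null measurable set is also mu-null; equivalently, for every atom x, if nu({x}) = 0 then mu({x}) = 0.
Checking each atom:
  x1: nu = 3/2 > 0 -> no constraint.
  x2: nu = 0, mu = 3/4 > 0 -> violates mu << nu.
  x3: nu = 7/3 > 0 -> no constraint.
  x4: nu = 0, mu = 1 > 0 -> violates mu << nu.
  x5: nu = 1/2 > 0 -> no constraint.
The atom(s) x2, x4 violate the condition (nu = 0 but mu > 0). Therefore mu is NOT absolutely continuous w.r.t. nu.

no


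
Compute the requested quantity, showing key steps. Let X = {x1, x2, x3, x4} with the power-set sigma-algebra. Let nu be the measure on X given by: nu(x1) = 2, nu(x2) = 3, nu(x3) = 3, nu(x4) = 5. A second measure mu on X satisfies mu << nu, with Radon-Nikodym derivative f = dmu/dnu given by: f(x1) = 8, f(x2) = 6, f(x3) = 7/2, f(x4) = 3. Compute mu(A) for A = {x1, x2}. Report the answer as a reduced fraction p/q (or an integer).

By the defining property of the Radon-Nikodym derivative, for every measurable set A,
  mu(A) = integral_A f dnu.
Since nu is a discrete measure concentrated on the atoms of X, the integral over A reduces to the sum
  mu(A) = sum_{x in A} f(x) * nu({x}).
Computing each term:
  x1: f(x1) * nu(x1) = 8 * 2 = 16.
  x2: f(x2) * nu(x2) = 6 * 3 = 18.
Summing: mu(A) = 16 + 18 = 34.

34


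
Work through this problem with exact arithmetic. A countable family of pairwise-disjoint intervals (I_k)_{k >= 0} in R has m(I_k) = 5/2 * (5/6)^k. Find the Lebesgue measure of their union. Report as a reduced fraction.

By countable additivity of the Lebesgue measure on pairwise disjoint measurable sets,
  m(union_{k >= 0} I_k) = sum_{k >= 0} m(I_k) = sum_{k >= 0} a * r^k,
  with a = 5/2 and r = 5/6.
Since 0 < r = 5/6 < 1, the geometric series converges:
  sum_{k >= 0} a * r^k = a / (1 - r).
  = 5/2 / (1 - 5/6)
  = 5/2 / (1/6)
  = 15.

15


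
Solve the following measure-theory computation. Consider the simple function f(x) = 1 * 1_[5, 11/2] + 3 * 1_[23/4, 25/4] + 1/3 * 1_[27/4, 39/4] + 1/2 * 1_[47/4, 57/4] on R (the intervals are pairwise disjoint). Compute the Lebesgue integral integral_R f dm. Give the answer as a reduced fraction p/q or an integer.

For a simple function f = sum_i c_i * 1_{A_i} with disjoint A_i,
  integral f dm = sum_i c_i * m(A_i).
Lengths of the A_i:
  m(A_1) = 11/2 - 5 = 1/2.
  m(A_2) = 25/4 - 23/4 = 1/2.
  m(A_3) = 39/4 - 27/4 = 3.
  m(A_4) = 57/4 - 47/4 = 5/2.
Contributions c_i * m(A_i):
  (1) * (1/2) = 1/2.
  (3) * (1/2) = 3/2.
  (1/3) * (3) = 1.
  (1/2) * (5/2) = 5/4.
Total: 1/2 + 3/2 + 1 + 5/4 = 17/4.

17/4


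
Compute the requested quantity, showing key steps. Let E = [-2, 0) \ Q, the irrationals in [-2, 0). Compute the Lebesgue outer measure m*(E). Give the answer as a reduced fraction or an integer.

The interval I = [-2, 0) has m(I) = 0 - (-2) = 2 (endpoints are measure-zero, so open/closed/half-open agree). Write I = (I cap Q) u (I \ Q). The rationals in I are countable, so m*(I cap Q) = 0 (cover each rational by intervals whose total length is arbitrarily small). By countable subadditivity m*(I) <= m*(I cap Q) + m*(I \ Q), hence m*(I \ Q) >= m(I) = 2. The reverse inequality m*(I \ Q) <= m*(I) = 2 is trivial since (I \ Q) is a subset of I. Therefore m*(I \ Q) = 2.

2


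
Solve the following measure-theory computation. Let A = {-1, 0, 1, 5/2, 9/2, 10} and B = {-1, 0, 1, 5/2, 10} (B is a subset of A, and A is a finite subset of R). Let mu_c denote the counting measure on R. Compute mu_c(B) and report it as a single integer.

Counting measure assigns mu_c(E) = |E| (number of elements) when E is finite.
B has 5 element(s), so mu_c(B) = 5.

5


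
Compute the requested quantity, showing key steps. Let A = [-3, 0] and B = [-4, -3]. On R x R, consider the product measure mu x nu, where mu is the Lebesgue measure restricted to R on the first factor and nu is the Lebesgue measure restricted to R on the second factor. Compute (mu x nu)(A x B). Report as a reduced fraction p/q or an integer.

For a measurable rectangle A x B, the product measure satisfies
  (mu x nu)(A x B) = mu(A) * nu(B).
  mu(A) = 3.
  nu(B) = 1.
  (mu x nu)(A x B) = 3 * 1 = 3.

3


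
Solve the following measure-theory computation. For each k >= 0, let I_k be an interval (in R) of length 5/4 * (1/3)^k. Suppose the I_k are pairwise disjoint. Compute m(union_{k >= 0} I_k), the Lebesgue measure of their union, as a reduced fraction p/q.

By countable additivity of the Lebesgue measure on pairwise disjoint measurable sets,
  m(union_{k >= 0} I_k) = sum_{k >= 0} m(I_k) = sum_{k >= 0} a * r^k,
  with a = 5/4 and r = 1/3.
Since 0 < r = 1/3 < 1, the geometric series converges:
  sum_{k >= 0} a * r^k = a / (1 - r).
  = 5/4 / (1 - 1/3)
  = 5/4 / (2/3)
  = 15/8.

15/8


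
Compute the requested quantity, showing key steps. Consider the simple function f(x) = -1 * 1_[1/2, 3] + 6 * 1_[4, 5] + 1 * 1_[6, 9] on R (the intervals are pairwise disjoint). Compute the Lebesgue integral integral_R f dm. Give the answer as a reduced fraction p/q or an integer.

For a simple function f = sum_i c_i * 1_{A_i} with disjoint A_i,
  integral f dm = sum_i c_i * m(A_i).
Lengths of the A_i:
  m(A_1) = 3 - 1/2 = 5/2.
  m(A_2) = 5 - 4 = 1.
  m(A_3) = 9 - 6 = 3.
Contributions c_i * m(A_i):
  (-1) * (5/2) = -5/2.
  (6) * (1) = 6.
  (1) * (3) = 3.
Total: -5/2 + 6 + 3 = 13/2.

13/2


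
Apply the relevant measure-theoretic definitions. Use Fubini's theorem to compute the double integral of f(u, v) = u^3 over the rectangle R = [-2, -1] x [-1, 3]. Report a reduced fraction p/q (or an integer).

f(u, v) is a tensor product of a function of u and a function of v, and both factors are bounded continuous (hence Lebesgue integrable) on the rectangle, so Fubini's theorem applies:
  integral_R f d(m x m) = (integral_a1^b1 u^3 du) * (integral_a2^b2 1 dv).
Inner integral in u: integral_{-2}^{-1} u^3 du = ((-1)^4 - (-2)^4)/4
  = -15/4.
Inner integral in v: integral_{-1}^{3} 1 dv = (3^1 - (-1)^1)/1
  = 4.
Product: (-15/4) * (4) = -15.

-15


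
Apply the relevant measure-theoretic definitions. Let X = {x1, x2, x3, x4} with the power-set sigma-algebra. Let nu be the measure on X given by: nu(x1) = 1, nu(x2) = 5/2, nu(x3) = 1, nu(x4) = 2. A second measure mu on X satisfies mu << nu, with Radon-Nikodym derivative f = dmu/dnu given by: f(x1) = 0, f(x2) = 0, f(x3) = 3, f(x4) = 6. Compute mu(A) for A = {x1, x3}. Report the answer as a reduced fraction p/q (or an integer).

By the defining property of the Radon-Nikodym derivative, for every measurable set A,
  mu(A) = integral_A f dnu.
Since nu is a discrete measure concentrated on the atoms of X, the integral over A reduces to the sum
  mu(A) = sum_{x in A} f(x) * nu({x}).
Computing each term:
  x1: f(x1) * nu(x1) = 0 * 1 = 0.
  x3: f(x3) * nu(x3) = 3 * 1 = 3.
Summing: mu(A) = 0 + 3 = 3.

3


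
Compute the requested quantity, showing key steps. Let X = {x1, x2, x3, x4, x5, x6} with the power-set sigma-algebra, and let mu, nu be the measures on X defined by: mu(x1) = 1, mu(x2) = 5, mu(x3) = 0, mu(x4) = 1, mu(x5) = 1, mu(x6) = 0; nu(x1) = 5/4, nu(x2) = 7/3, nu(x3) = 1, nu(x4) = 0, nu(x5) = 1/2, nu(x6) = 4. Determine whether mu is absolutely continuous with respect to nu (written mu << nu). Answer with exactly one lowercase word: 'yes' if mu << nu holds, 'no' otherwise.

mu << nu means: every nu-null measurable set is also mu-null; equivalently, for every atom x, if nu({x}) = 0 then mu({x}) = 0.
Checking each atom:
  x1: nu = 5/4 > 0 -> no constraint.
  x2: nu = 7/3 > 0 -> no constraint.
  x3: nu = 1 > 0 -> no constraint.
  x4: nu = 0, mu = 1 > 0 -> violates mu << nu.
  x5: nu = 1/2 > 0 -> no constraint.
  x6: nu = 4 > 0 -> no constraint.
The atom(s) x4 violate the condition (nu = 0 but mu > 0). Therefore mu is NOT absolutely continuous w.r.t. nu.

no


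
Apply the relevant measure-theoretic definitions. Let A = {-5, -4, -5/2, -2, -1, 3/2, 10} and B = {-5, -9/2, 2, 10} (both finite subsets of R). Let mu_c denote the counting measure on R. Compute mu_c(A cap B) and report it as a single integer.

Counting measure on a finite set equals cardinality. mu_c(A cap B) = |A cap B| (elements appearing in both).
Enumerating the elements of A that also lie in B gives 2 element(s).
So mu_c(A cap B) = 2.

2


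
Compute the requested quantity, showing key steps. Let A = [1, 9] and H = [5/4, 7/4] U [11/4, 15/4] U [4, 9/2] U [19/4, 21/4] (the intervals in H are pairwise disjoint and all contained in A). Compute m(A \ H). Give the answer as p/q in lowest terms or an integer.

The ambient interval has length m(A) = 9 - 1 = 8.
Since the holes are disjoint and sit inside A, by finite additivity
  m(H) = sum_i (b_i - a_i), and m(A \ H) = m(A) - m(H).
Computing the hole measures:
  m(H_1) = 7/4 - 5/4 = 1/2.
  m(H_2) = 15/4 - 11/4 = 1.
  m(H_3) = 9/2 - 4 = 1/2.
  m(H_4) = 21/4 - 19/4 = 1/2.
Summed: m(H) = 1/2 + 1 + 1/2 + 1/2 = 5/2.
So m(A \ H) = 8 - 5/2 = 11/2.

11/2


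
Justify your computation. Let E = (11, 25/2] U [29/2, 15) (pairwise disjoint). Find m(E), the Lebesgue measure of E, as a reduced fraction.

For pairwise disjoint intervals, m(union_i I_i) = sum_i m(I_i),
and m is invariant under swapping open/closed endpoints (single points have measure 0).
So m(E) = sum_i (b_i - a_i).
  I_1 has length 25/2 - 11 = 3/2.
  I_2 has length 15 - 29/2 = 1/2.
Summing:
  m(E) = 3/2 + 1/2 = 2.

2


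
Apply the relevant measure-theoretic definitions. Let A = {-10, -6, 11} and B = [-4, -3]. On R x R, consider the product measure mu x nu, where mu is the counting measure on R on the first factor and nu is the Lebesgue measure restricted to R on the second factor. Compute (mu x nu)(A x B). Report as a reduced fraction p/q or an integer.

For a measurable rectangle A x B, the product measure satisfies
  (mu x nu)(A x B) = mu(A) * nu(B).
  mu(A) = 3.
  nu(B) = 1.
  (mu x nu)(A x B) = 3 * 1 = 3.

3


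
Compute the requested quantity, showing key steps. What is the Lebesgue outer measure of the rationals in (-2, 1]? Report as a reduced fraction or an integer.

The set Q cap (-2, 1] is countable (a subset of the countable set Q). Lebesgue outer measure of any countable set is 0: each singleton {q} has m*({q}) = 0, and by countable subadditivity m*(union_k {q_k}) <= sum_k m*({q_k}) = sum_k 0 = 0. The reverse inequality m*(E) >= 0 is automatic. So m*(Q cap (-2, 1]) = 0.

0


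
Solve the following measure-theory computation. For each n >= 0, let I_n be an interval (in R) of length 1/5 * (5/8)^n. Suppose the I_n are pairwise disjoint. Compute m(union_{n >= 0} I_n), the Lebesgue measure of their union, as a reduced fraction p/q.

By countable additivity of the Lebesgue measure on pairwise disjoint measurable sets,
  m(union_{n >= 0} I_n) = sum_{n >= 0} m(I_n) = sum_{n >= 0} a * r^n,
  with a = 1/5 and r = 5/8.
Since 0 < r = 5/8 < 1, the geometric series converges:
  sum_{n >= 0} a * r^n = a / (1 - r).
  = 1/5 / (1 - 5/8)
  = 1/5 / (3/8)
  = 8/15.

8/15


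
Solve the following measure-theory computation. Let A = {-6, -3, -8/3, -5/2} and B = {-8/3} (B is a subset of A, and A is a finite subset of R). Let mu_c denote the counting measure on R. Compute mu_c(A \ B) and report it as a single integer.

Counting measure assigns mu_c(E) = |E| (number of elements) when E is finite. For B subset A, A \ B is the set of elements of A not in B, so |A \ B| = |A| - |B|.
|A| = 4, |B| = 1, so mu_c(A \ B) = 4 - 1 = 3.

3


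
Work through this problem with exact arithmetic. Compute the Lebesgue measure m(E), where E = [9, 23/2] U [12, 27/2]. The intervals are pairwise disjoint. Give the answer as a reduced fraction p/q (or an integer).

For pairwise disjoint intervals, m(union_i I_i) = sum_i m(I_i),
and m is invariant under swapping open/closed endpoints (single points have measure 0).
So m(E) = sum_i (b_i - a_i).
  I_1 has length 23/2 - 9 = 5/2.
  I_2 has length 27/2 - 12 = 3/2.
Summing:
  m(E) = 5/2 + 3/2 = 4.

4


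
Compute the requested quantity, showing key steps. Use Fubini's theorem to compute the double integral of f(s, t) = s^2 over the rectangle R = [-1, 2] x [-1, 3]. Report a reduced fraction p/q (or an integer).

f(s, t) is a tensor product of a function of s and a function of t, and both factors are bounded continuous (hence Lebesgue integrable) on the rectangle, so Fubini's theorem applies:
  integral_R f d(m x m) = (integral_a1^b1 s^2 ds) * (integral_a2^b2 1 dt).
Inner integral in s: integral_{-1}^{2} s^2 ds = (2^3 - (-1)^3)/3
  = 3.
Inner integral in t: integral_{-1}^{3} 1 dt = (3^1 - (-1)^1)/1
  = 4.
Product: (3) * (4) = 12.

12


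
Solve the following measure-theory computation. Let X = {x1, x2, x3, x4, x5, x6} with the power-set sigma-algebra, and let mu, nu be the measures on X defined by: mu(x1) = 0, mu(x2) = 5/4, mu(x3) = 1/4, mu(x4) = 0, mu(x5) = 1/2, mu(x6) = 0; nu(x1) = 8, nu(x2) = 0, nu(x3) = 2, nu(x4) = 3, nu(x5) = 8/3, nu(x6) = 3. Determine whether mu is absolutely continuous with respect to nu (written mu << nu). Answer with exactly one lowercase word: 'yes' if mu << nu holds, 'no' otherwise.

mu << nu means: every nu-null measurable set is also mu-null; equivalently, for every atom x, if nu({x}) = 0 then mu({x}) = 0.
Checking each atom:
  x1: nu = 8 > 0 -> no constraint.
  x2: nu = 0, mu = 5/4 > 0 -> violates mu << nu.
  x3: nu = 2 > 0 -> no constraint.
  x4: nu = 3 > 0 -> no constraint.
  x5: nu = 8/3 > 0 -> no constraint.
  x6: nu = 3 > 0 -> no constraint.
The atom(s) x2 violate the condition (nu = 0 but mu > 0). Therefore mu is NOT absolutely continuous w.r.t. nu.

no


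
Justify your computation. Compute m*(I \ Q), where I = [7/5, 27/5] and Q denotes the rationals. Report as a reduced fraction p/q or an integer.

The interval I = [7/5, 27/5] has m(I) = 27/5 - 7/5 = 4 (endpoints are measure-zero, so open/closed/half-open agree). Write I = (I cap Q) u (I \ Q). The rationals in I are countable, so m*(I cap Q) = 0 (cover each rational by intervals whose total length is arbitrarily small). By countable subadditivity m*(I) <= m*(I cap Q) + m*(I \ Q), hence m*(I \ Q) >= m(I) = 4. The reverse inequality m*(I \ Q) <= m*(I) = 4 is trivial since (I \ Q) is a subset of I. Therefore m*(I \ Q) = 4.

4


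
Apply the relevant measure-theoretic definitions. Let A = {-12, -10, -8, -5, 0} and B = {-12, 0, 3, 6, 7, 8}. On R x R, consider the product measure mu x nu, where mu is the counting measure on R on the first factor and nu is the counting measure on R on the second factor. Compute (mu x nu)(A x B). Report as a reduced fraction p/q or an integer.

For a measurable rectangle A x B, the product measure satisfies
  (mu x nu)(A x B) = mu(A) * nu(B).
  mu(A) = 5.
  nu(B) = 6.
  (mu x nu)(A x B) = 5 * 6 = 30.

30


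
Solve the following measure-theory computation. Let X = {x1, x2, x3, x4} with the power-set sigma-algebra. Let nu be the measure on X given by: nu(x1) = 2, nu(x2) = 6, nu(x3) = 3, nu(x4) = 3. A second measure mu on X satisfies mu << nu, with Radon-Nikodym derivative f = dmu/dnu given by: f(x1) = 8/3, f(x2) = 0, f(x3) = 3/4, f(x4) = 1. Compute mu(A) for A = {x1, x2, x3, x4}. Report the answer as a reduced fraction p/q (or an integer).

By the defining property of the Radon-Nikodym derivative, for every measurable set A,
  mu(A) = integral_A f dnu.
Since nu is a discrete measure concentrated on the atoms of X, the integral over A reduces to the sum
  mu(A) = sum_{x in A} f(x) * nu({x}).
Computing each term:
  x1: f(x1) * nu(x1) = 8/3 * 2 = 16/3.
  x2: f(x2) * nu(x2) = 0 * 6 = 0.
  x3: f(x3) * nu(x3) = 3/4 * 3 = 9/4.
  x4: f(x4) * nu(x4) = 1 * 3 = 3.
Summing: mu(A) = 16/3 + 0 + 9/4 + 3 = 127/12.

127/12


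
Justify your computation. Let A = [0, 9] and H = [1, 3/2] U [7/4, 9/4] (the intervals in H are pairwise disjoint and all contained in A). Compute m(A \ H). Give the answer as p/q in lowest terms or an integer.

The ambient interval has length m(A) = 9 - 0 = 9.
Since the holes are disjoint and sit inside A, by finite additivity
  m(H) = sum_i (b_i - a_i), and m(A \ H) = m(A) - m(H).
Computing the hole measures:
  m(H_1) = 3/2 - 1 = 1/2.
  m(H_2) = 9/4 - 7/4 = 1/2.
Summed: m(H) = 1/2 + 1/2 = 1.
So m(A \ H) = 9 - 1 = 8.

8


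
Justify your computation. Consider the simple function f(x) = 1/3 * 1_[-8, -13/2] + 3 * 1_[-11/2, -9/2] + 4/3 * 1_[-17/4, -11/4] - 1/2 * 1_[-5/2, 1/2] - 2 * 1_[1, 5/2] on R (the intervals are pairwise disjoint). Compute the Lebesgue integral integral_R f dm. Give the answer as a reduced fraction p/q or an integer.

For a simple function f = sum_i c_i * 1_{A_i} with disjoint A_i,
  integral f dm = sum_i c_i * m(A_i).
Lengths of the A_i:
  m(A_1) = -13/2 - (-8) = 3/2.
  m(A_2) = -9/2 - (-11/2) = 1.
  m(A_3) = -11/4 - (-17/4) = 3/2.
  m(A_4) = 1/2 - (-5/2) = 3.
  m(A_5) = 5/2 - 1 = 3/2.
Contributions c_i * m(A_i):
  (1/3) * (3/2) = 1/2.
  (3) * (1) = 3.
  (4/3) * (3/2) = 2.
  (-1/2) * (3) = -3/2.
  (-2) * (3/2) = -3.
Total: 1/2 + 3 + 2 - 3/2 - 3 = 1.

1


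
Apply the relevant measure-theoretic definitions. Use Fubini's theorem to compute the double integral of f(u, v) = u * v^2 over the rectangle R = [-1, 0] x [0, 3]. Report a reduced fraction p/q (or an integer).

f(u, v) is a tensor product of a function of u and a function of v, and both factors are bounded continuous (hence Lebesgue integrable) on the rectangle, so Fubini's theorem applies:
  integral_R f d(m x m) = (integral_a1^b1 u du) * (integral_a2^b2 v^2 dv).
Inner integral in u: integral_{-1}^{0} u du = (0^2 - (-1)^2)/2
  = -1/2.
Inner integral in v: integral_{0}^{3} v^2 dv = (3^3 - 0^3)/3
  = 9.
Product: (-1/2) * (9) = -9/2.

-9/2


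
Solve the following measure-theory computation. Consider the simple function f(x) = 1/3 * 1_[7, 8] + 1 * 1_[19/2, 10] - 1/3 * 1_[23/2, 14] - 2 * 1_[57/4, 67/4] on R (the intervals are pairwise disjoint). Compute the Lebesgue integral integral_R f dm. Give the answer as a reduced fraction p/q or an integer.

For a simple function f = sum_i c_i * 1_{A_i} with disjoint A_i,
  integral f dm = sum_i c_i * m(A_i).
Lengths of the A_i:
  m(A_1) = 8 - 7 = 1.
  m(A_2) = 10 - 19/2 = 1/2.
  m(A_3) = 14 - 23/2 = 5/2.
  m(A_4) = 67/4 - 57/4 = 5/2.
Contributions c_i * m(A_i):
  (1/3) * (1) = 1/3.
  (1) * (1/2) = 1/2.
  (-1/3) * (5/2) = -5/6.
  (-2) * (5/2) = -5.
Total: 1/3 + 1/2 - 5/6 - 5 = -5.

-5


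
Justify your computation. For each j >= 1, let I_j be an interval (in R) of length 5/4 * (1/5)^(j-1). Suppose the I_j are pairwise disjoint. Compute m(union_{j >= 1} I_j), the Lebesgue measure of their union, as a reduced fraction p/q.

By countable additivity of the Lebesgue measure on pairwise disjoint measurable sets,
  m(union_{j >= 1} I_j) = sum_{j >= 1} m(I_j) = sum_{j >= 1} a * r^(j-1),
  with a = 5/4 and r = 1/5.
Since 0 < r = 1/5 < 1, the geometric series converges:
  sum_{j >= 1} a * r^(j-1) = a / (1 - r).
  = 5/4 / (1 - 1/5)
  = 5/4 / (4/5)
  = 25/16.

25/16


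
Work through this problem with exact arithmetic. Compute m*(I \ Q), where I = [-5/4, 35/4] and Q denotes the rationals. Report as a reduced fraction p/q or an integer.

The interval I = [-5/4, 35/4] has m(I) = 35/4 - (-5/4) = 10 (endpoints are measure-zero, so open/closed/half-open agree). Write I = (I cap Q) u (I \ Q). The rationals in I are countable, so m*(I cap Q) = 0 (cover each rational by intervals whose total length is arbitrarily small). By countable subadditivity m*(I) <= m*(I cap Q) + m*(I \ Q), hence m*(I \ Q) >= m(I) = 10. The reverse inequality m*(I \ Q) <= m*(I) = 10 is trivial since (I \ Q) is a subset of I. Therefore m*(I \ Q) = 10.

10


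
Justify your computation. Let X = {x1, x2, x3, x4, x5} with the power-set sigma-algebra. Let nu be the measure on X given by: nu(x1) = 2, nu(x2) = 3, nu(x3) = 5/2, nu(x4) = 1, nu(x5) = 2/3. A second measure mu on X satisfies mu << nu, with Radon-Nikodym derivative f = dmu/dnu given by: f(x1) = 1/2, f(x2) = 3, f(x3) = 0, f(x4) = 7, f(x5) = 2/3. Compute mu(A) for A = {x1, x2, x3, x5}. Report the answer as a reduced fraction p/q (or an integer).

By the defining property of the Radon-Nikodym derivative, for every measurable set A,
  mu(A) = integral_A f dnu.
Since nu is a discrete measure concentrated on the atoms of X, the integral over A reduces to the sum
  mu(A) = sum_{x in A} f(x) * nu({x}).
Computing each term:
  x1: f(x1) * nu(x1) = 1/2 * 2 = 1.
  x2: f(x2) * nu(x2) = 3 * 3 = 9.
  x3: f(x3) * nu(x3) = 0 * 5/2 = 0.
  x5: f(x5) * nu(x5) = 2/3 * 2/3 = 4/9.
Summing: mu(A) = 1 + 9 + 0 + 4/9 = 94/9.

94/9


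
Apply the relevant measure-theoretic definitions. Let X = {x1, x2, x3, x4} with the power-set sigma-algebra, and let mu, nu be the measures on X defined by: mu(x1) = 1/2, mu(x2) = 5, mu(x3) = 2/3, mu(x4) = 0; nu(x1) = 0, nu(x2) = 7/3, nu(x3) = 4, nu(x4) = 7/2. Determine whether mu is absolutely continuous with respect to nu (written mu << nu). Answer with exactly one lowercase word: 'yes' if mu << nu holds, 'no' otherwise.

mu << nu means: every nu-null measurable set is also mu-null; equivalently, for every atom x, if nu({x}) = 0 then mu({x}) = 0.
Checking each atom:
  x1: nu = 0, mu = 1/2 > 0 -> violates mu << nu.
  x2: nu = 7/3 > 0 -> no constraint.
  x3: nu = 4 > 0 -> no constraint.
  x4: nu = 7/2 > 0 -> no constraint.
The atom(s) x1 violate the condition (nu = 0 but mu > 0). Therefore mu is NOT absolutely continuous w.r.t. nu.

no


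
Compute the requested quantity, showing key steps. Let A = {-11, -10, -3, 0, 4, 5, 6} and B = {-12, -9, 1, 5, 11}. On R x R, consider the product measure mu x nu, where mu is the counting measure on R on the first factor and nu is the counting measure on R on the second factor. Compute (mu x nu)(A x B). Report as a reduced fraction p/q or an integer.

For a measurable rectangle A x B, the product measure satisfies
  (mu x nu)(A x B) = mu(A) * nu(B).
  mu(A) = 7.
  nu(B) = 5.
  (mu x nu)(A x B) = 7 * 5 = 35.

35


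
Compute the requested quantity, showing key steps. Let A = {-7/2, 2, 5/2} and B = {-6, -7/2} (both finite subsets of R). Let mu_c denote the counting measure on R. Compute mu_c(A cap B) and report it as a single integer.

Counting measure on a finite set equals cardinality. mu_c(A cap B) = |A cap B| (elements appearing in both).
Enumerating the elements of A that also lie in B gives 1 element(s).
So mu_c(A cap B) = 1.

1


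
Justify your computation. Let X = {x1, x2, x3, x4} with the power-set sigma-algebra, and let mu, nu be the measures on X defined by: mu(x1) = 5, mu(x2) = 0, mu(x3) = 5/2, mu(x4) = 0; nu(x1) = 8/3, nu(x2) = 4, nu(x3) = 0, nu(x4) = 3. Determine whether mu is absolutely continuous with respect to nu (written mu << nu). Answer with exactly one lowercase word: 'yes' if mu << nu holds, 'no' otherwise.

mu << nu means: every nu-null measurable set is also mu-null; equivalently, for every atom x, if nu({x}) = 0 then mu({x}) = 0.
Checking each atom:
  x1: nu = 8/3 > 0 -> no constraint.
  x2: nu = 4 > 0 -> no constraint.
  x3: nu = 0, mu = 5/2 > 0 -> violates mu << nu.
  x4: nu = 3 > 0 -> no constraint.
The atom(s) x3 violate the condition (nu = 0 but mu > 0). Therefore mu is NOT absolutely continuous w.r.t. nu.

no


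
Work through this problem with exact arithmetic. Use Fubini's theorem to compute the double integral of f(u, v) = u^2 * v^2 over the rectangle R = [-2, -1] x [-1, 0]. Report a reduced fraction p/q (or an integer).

f(u, v) is a tensor product of a function of u and a function of v, and both factors are bounded continuous (hence Lebesgue integrable) on the rectangle, so Fubini's theorem applies:
  integral_R f d(m x m) = (integral_a1^b1 u^2 du) * (integral_a2^b2 v^2 dv).
Inner integral in u: integral_{-2}^{-1} u^2 du = ((-1)^3 - (-2)^3)/3
  = 7/3.
Inner integral in v: integral_{-1}^{0} v^2 dv = (0^3 - (-1)^3)/3
  = 1/3.
Product: (7/3) * (1/3) = 7/9.

7/9


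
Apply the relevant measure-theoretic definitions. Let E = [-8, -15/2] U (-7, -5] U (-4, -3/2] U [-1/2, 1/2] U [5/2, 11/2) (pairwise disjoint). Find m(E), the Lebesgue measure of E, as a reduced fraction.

For pairwise disjoint intervals, m(union_i I_i) = sum_i m(I_i),
and m is invariant under swapping open/closed endpoints (single points have measure 0).
So m(E) = sum_i (b_i - a_i).
  I_1 has length -15/2 - (-8) = 1/2.
  I_2 has length -5 - (-7) = 2.
  I_3 has length -3/2 - (-4) = 5/2.
  I_4 has length 1/2 - (-1/2) = 1.
  I_5 has length 11/2 - 5/2 = 3.
Summing:
  m(E) = 1/2 + 2 + 5/2 + 1 + 3 = 9.

9


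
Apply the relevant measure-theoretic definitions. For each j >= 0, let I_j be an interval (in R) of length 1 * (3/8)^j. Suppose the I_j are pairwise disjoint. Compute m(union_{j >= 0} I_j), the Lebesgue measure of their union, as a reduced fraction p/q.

By countable additivity of the Lebesgue measure on pairwise disjoint measurable sets,
  m(union_{j >= 0} I_j) = sum_{j >= 0} m(I_j) = sum_{j >= 0} a * r^j,
  with a = 1 and r = 3/8.
Since 0 < r = 3/8 < 1, the geometric series converges:
  sum_{j >= 0} a * r^j = a / (1 - r).
  = 1 / (1 - 3/8)
  = 1 / (5/8)
  = 8/5.

8/5


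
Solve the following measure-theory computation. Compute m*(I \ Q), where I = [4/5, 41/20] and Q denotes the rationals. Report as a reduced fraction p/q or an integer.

The interval I = [4/5, 41/20] has m(I) = 41/20 - 4/5 = 5/4 (endpoints are measure-zero, so open/closed/half-open agree). Write I = (I cap Q) u (I \ Q). The rationals in I are countable, so m*(I cap Q) = 0 (cover each rational by intervals whose total length is arbitrarily small). By countable subadditivity m*(I) <= m*(I cap Q) + m*(I \ Q), hence m*(I \ Q) >= m(I) = 5/4. The reverse inequality m*(I \ Q) <= m*(I) = 5/4 is trivial since (I \ Q) is a subset of I. Therefore m*(I \ Q) = 5/4.

5/4


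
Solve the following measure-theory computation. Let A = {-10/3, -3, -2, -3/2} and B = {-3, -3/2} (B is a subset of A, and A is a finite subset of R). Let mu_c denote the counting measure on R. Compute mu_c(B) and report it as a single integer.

Counting measure assigns mu_c(E) = |E| (number of elements) when E is finite.
B has 2 element(s), so mu_c(B) = 2.

2


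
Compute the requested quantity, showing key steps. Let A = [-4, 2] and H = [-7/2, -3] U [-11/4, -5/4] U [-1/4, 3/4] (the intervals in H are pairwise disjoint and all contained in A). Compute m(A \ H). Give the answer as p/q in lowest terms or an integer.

The ambient interval has length m(A) = 2 - (-4) = 6.
Since the holes are disjoint and sit inside A, by finite additivity
  m(H) = sum_i (b_i - a_i), and m(A \ H) = m(A) - m(H).
Computing the hole measures:
  m(H_1) = -3 - (-7/2) = 1/2.
  m(H_2) = -5/4 - (-11/4) = 3/2.
  m(H_3) = 3/4 - (-1/4) = 1.
Summed: m(H) = 1/2 + 3/2 + 1 = 3.
So m(A \ H) = 6 - 3 = 3.

3
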